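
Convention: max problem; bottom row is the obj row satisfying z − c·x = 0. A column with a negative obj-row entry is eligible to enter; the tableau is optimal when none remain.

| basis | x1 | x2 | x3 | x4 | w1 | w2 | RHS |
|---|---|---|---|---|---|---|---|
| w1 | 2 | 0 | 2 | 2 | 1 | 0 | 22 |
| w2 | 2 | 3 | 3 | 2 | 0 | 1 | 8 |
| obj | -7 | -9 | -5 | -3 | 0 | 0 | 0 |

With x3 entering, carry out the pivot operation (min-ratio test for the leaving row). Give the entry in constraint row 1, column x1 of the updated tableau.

2/3

Ratio test on column x3 — row 1: 22/2 = 11; row 2: 8/3 = 8/3. Minimum is 8/3 at row 2 (w2 leaves); pivot element 3.
Divide row 2 by 3; eliminate column x3 from the other rows.
Row 1 update in column x1: 2 − 2·(2/3) = 2/3.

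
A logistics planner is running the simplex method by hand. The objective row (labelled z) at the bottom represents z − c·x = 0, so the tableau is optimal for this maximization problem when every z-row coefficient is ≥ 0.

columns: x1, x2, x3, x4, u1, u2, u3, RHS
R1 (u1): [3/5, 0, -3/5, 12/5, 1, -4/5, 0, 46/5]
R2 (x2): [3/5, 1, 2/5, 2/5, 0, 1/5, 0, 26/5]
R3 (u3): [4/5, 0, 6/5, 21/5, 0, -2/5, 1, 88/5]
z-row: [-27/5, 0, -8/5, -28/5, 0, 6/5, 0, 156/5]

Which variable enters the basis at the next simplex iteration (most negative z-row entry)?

x4

Negative z-row entries: x1: -27/5, x3: -8/5, x4: -28/5.
The most negative is -28/5 in column x4, so x4 enters.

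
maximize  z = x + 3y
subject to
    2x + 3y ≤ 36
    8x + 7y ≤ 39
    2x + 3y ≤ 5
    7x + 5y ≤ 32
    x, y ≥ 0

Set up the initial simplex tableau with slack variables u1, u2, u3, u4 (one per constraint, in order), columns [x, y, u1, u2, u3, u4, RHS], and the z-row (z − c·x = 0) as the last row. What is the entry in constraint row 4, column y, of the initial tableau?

Constraint 4 has coefficient 5 on y.

5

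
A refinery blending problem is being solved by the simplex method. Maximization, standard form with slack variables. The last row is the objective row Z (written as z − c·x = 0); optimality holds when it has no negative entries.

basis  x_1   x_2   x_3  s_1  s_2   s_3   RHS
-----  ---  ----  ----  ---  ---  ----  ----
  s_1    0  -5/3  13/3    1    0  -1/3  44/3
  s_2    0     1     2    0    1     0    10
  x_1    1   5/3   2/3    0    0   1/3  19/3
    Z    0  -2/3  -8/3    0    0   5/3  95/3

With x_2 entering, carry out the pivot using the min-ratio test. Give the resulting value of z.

171/5

Ratio test on column x_2 — row 1: entry -5/3 ≤ 0; row 2: 10/1 = 10; row 3: (19/3)/(5/3) = 19/5. Minimum is 19/5 at row 3 (x_1 leaves); pivot element 5/3.
Pivot on row 3; the Z-row RHS becomes 95/3 − (-2/3)·(19/5) = 171/5.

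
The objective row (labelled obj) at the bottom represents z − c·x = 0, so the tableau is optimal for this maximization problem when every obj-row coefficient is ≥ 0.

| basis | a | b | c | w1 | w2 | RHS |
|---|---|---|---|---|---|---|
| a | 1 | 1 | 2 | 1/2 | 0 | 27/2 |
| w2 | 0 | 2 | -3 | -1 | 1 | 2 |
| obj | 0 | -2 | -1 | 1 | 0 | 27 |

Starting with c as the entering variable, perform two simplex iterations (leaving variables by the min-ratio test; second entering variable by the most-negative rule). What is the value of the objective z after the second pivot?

Ratio test on column c — row 1: (27/2)/2 = 27/4; row 2: entry -3 ≤ 0. Minimum is 27/4 at row 1 (a leaves); pivot element 2.
Pivot on row 1; the obj-row RHS becomes 27 − (-1)·(27/4) = 135/4.
Next entering variable (most negative obj-row entry -3/2): b.
Ratio test on column b — row 1: (27/4)/(1/2) = 27/2; row 2: (89/4)/(7/2) = 89/14. Minimum is 89/14 at row 2 (w2 leaves); pivot element 7/2.
After the second pivot the obj-row RHS is 135/4 − (-3/2)·(89/14) = 303/7.

303/7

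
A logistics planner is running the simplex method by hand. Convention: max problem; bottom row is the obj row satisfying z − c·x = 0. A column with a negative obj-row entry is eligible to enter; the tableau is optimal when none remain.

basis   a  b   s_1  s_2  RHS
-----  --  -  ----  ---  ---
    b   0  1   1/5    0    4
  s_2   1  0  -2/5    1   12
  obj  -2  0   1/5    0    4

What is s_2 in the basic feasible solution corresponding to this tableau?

12

s_2 is basic (row 2); its value is the RHS of that row, 12.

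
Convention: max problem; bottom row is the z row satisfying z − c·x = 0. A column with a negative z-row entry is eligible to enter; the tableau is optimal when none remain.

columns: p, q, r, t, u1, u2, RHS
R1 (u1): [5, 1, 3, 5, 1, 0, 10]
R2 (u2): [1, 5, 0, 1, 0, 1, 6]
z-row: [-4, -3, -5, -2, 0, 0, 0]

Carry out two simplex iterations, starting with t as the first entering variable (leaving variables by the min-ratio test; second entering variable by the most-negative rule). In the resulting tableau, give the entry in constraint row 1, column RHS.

Ratio test on column t — row 1: 10/5 = 2; row 2: 6/1 = 6. Minimum is 2 at row 1 (u1 leaves); pivot element 5.
Divide row 1 by 5; eliminate column t from the other rows.
Second iteration: most negative z-row entry is -19/5 in column r, so r enters.
Ratio test on column r — row 1: 2/(3/5) = 10/3; row 2: entry -3/5 ≤ 0. Minimum is 10/3 at row 1 (t leaves); pivot element 3/5.
Divide row 1 by 3/5; eliminate column r from the other rows.
After both pivots, the entry at constraint row 1, column RHS is 10/3.

10/3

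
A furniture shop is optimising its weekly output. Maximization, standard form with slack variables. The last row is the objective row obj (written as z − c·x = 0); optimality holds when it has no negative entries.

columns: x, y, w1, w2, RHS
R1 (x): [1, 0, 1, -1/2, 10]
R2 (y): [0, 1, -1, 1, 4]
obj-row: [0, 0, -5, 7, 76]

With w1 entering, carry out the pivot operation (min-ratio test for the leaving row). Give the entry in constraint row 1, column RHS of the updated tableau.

Ratio test on column w1 — row 1: 10/1 = 10; row 2: entry -1 ≤ 0. Minimum is 10 at row 1 (x leaves); pivot element 1.
Divide row 1 by 1; eliminate column w1 from the other rows.
In the new row 1, the RHS entry is the old entry divided by the pivot: 10/1 = 10.

10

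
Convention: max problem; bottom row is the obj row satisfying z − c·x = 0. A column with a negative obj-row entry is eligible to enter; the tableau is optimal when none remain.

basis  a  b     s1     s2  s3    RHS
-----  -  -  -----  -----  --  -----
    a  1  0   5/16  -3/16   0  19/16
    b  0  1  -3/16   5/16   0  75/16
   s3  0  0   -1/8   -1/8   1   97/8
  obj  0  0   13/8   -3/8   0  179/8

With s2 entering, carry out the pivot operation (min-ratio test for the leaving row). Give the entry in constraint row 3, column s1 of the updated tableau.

-1/5

Ratio test on column s2 — row 1: entry -3/16 ≤ 0; row 2: (75/16)/(5/16) = 15; row 3: entry -1/8 ≤ 0. Minimum is 15 at row 2 (b leaves); pivot element 5/16.
Divide row 2 by 5/16; eliminate column s2 from the other rows.
Row 3 update in column s1: -1/8 − (-1/8)·(-3/5) = -1/5.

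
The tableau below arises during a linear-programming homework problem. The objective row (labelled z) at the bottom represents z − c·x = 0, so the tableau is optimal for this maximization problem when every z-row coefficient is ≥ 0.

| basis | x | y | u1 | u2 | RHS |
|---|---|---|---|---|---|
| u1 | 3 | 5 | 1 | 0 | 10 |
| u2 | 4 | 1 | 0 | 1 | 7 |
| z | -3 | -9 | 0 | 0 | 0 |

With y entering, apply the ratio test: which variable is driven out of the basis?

Column y entries and ratios — u1: 10/5 = 2; u2: 7/1 = 7.
Smallest ratio is 2 in the row of u1, so u1 leaves.

u1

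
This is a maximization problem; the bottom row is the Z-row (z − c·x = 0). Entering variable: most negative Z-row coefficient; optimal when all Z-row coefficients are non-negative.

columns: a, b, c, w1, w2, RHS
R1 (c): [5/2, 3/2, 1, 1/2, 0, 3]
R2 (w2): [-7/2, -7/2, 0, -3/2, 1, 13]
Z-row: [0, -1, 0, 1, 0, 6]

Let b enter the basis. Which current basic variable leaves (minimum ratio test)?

c

Column b entries and ratios — c: 3/(3/2) = 2; w2: -7/2 ≤ 0, skip.
Smallest ratio is 2 in the row of c, so c leaves.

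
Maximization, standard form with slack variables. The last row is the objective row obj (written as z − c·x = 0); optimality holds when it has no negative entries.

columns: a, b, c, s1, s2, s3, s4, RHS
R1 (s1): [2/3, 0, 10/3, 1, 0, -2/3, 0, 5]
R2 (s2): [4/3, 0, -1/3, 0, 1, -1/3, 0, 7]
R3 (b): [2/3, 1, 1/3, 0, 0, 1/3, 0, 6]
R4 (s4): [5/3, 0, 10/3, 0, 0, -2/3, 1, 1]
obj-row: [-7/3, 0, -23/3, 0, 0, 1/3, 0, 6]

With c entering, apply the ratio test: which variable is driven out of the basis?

Column c entries and ratios — s1: 5/(10/3) = 3/2; s2: -1/3 ≤ 0, skip; b: 6/(1/3) = 18; s4: 1/(10/3) = 3/10.
Smallest ratio is 3/10 in the row of s4, so s4 leaves.

s4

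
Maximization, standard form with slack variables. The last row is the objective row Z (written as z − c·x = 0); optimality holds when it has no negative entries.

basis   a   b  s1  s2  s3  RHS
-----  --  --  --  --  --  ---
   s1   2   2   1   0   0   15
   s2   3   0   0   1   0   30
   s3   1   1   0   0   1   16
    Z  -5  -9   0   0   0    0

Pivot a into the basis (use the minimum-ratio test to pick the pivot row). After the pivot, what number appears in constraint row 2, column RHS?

15/2

Ratio test on column a — row 1: 15/2 = 15/2; row 2: 30/3 = 10; row 3: 16/1 = 16. Minimum is 15/2 at row 1 (s1 leaves); pivot element 2.
Divide row 1 by 2; eliminate column a from the other rows.
Row 2 update in column RHS: 30 − 3·(15/2) = 15/2.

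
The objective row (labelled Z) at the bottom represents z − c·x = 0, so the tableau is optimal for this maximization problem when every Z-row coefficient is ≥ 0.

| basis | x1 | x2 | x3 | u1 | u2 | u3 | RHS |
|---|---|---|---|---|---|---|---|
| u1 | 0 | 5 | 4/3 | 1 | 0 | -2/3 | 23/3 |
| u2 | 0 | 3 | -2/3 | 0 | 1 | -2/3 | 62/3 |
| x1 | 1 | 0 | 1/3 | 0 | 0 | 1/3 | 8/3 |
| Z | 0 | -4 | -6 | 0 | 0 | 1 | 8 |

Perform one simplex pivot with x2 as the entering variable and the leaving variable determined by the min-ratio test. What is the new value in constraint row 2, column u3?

-4/15

Ratio test on column x2 — row 1: (23/3)/5 = 23/15; row 2: (62/3)/3 = 62/9; row 3: entry 0 ≤ 0. Minimum is 23/15 at row 1 (u1 leaves); pivot element 5.
Divide row 1 by 5; eliminate column x2 from the other rows.
Row 2 update in column u3: -2/3 − 3·(-2/15) = -4/15.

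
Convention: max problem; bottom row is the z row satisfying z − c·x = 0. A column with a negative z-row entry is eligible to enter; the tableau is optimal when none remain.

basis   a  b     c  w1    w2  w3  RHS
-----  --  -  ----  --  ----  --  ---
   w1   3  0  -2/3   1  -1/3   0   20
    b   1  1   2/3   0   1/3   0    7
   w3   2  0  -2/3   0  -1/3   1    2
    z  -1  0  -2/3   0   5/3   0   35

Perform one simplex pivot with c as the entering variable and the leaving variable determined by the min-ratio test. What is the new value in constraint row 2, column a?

3/2

Ratio test on column c — row 1: entry -2/3 ≤ 0; row 2: 7/(2/3) = 21/2; row 3: entry -2/3 ≤ 0. Minimum is 21/2 at row 2 (b leaves); pivot element 2/3.
Divide row 2 by 2/3; eliminate column c from the other rows.
In the new row 2, the a entry is the old entry divided by the pivot: 1/(2/3) = 3/2.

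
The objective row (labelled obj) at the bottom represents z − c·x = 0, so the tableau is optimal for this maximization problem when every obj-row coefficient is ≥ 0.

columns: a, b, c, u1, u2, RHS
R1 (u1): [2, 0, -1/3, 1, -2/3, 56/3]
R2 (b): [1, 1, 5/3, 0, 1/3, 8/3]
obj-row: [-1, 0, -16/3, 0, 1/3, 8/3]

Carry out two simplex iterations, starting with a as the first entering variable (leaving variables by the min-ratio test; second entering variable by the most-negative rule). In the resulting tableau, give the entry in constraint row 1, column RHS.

96/5

Ratio test on column a — row 1: (56/3)/2 = 28/3; row 2: (8/3)/1 = 8/3. Minimum is 8/3 at row 2 (b leaves); pivot element 1.
Divide row 2 by 1; eliminate column a from the other rows.
Second iteration: most negative obj-row entry is -11/3 in column c, so c enters.
Ratio test on column c — row 1: entry -11/3 ≤ 0; row 2: (8/3)/(5/3) = 8/5. Minimum is 8/5 at row 2 (a leaves); pivot element 5/3.
Divide row 2 by 5/3; eliminate column c from the other rows.
After both pivots, the entry at constraint row 1, column RHS is 96/5.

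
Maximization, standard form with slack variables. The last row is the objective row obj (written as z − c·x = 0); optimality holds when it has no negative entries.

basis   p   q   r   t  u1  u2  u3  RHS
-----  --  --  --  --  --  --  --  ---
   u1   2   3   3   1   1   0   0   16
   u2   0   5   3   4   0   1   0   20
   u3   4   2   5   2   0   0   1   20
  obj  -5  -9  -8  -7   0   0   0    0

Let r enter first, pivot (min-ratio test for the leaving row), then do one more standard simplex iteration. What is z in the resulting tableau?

840/19

Ratio test on column r — row 1: 16/3 = 16/3; row 2: 20/3 = 20/3; row 3: 20/5 = 4. Minimum is 4 at row 3 (u3 leaves); pivot element 5.
Pivot on row 3; the obj-row RHS becomes 0 − (-8)·4 = 32.
Next entering variable (most negative obj-row entry -29/5): q.
Ratio test on column q — row 1: 4/(9/5) = 20/9; row 2: 8/(19/5) = 40/19; row 3: 4/(2/5) = 10. Minimum is 40/19 at row 2 (u2 leaves); pivot element 19/5.
After the second pivot the obj-row RHS is 32 − (-29/5)·(40/19) = 840/19.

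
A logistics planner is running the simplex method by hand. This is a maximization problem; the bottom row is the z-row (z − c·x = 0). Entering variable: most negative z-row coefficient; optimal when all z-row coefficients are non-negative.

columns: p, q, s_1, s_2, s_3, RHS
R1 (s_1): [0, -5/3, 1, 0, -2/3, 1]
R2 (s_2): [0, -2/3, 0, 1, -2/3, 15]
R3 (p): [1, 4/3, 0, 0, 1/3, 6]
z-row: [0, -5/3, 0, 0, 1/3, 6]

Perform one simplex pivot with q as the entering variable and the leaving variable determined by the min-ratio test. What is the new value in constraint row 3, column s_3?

Ratio test on column q — row 1: entry -5/3 ≤ 0; row 2: entry -2/3 ≤ 0; row 3: 6/(4/3) = 9/2. Minimum is 9/2 at row 3 (p leaves); pivot element 4/3.
Divide row 3 by 4/3; eliminate column q from the other rows.
In the new row 3, the s_3 entry is the old entry divided by the pivot: (1/3)/(4/3) = 1/4.

1/4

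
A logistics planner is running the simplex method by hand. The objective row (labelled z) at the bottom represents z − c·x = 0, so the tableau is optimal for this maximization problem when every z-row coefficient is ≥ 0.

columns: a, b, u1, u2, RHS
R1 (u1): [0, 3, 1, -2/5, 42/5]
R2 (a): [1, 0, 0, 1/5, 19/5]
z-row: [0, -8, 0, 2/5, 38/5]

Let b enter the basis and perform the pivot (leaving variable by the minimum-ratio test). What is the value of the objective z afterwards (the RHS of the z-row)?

30

Ratio test on column b — row 1: (42/5)/3 = 14/5; row 2: entry 0 ≤ 0. Minimum is 14/5 at row 1 (u1 leaves); pivot element 3.
Pivot on row 1; the z-row RHS becomes 38/5 − (-8)·(14/5) = 30.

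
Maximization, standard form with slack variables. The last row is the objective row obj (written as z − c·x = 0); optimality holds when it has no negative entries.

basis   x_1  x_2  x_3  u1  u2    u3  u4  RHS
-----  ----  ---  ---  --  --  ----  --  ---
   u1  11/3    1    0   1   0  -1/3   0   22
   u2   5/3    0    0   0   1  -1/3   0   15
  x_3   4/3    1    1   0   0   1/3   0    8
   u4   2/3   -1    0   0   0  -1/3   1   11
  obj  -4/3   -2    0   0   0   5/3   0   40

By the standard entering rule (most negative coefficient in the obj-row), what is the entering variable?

Negative obj-row entries: x_1: -4/3, x_2: -2.
The most negative is -2 in column x_2, so x_2 enters.

x_2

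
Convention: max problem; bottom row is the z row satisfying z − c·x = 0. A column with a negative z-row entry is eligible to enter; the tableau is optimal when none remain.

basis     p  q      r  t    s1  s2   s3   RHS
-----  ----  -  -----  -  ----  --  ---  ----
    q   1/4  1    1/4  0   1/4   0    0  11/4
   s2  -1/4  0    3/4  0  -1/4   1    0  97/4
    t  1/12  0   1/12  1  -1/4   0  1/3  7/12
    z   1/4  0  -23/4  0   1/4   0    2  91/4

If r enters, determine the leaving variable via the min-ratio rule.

t

Column r entries and ratios — q: (11/4)/(1/4) = 11; s2: (97/4)/(3/4) = 97/3; t: (7/12)/(1/12) = 7.
Smallest ratio is 7 in the row of t, so t leaves.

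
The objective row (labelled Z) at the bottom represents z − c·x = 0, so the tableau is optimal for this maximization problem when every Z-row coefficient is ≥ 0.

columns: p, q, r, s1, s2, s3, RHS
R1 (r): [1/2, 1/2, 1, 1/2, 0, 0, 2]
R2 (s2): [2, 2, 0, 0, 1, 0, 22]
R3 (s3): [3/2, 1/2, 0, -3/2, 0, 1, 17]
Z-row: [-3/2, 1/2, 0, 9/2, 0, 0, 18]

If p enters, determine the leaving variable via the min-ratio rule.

r

Column p entries and ratios — r: 2/(1/2) = 4; s2: 22/2 = 11; s3: 17/(3/2) = 34/3.
Smallest ratio is 4 in the row of r, so r leaves.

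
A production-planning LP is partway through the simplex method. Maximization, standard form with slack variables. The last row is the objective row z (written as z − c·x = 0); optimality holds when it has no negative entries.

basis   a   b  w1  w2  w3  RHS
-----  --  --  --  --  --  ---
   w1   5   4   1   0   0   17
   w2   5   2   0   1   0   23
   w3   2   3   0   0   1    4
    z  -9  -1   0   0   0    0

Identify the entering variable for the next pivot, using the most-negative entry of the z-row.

a

Negative z-row entries: a: -9, b: -1.
The most negative is -9 in column a, so a enters.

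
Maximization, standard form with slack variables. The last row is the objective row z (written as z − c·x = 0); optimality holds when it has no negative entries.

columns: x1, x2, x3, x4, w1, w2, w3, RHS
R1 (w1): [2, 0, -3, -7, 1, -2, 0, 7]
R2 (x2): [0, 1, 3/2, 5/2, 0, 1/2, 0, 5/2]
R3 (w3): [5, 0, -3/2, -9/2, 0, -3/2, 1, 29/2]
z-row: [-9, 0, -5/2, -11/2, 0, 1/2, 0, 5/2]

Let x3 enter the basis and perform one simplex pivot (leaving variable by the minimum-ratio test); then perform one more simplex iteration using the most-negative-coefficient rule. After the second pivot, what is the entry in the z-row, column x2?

52/15

Ratio test on column x3 — row 1: entry -3 ≤ 0; row 2: (5/2)/(3/2) = 5/3; row 3: entry -3/2 ≤ 0. Minimum is 5/3 at row 2 (x2 leaves); pivot element 3/2.
Divide row 2 by 3/2; eliminate column x3 from the other rows.
Second iteration: most negative z-row entry is -9 in column x1, so x1 enters.
Ratio test on column x1 — row 1: 12/2 = 6; row 2: entry 0 ≤ 0; row 3: 17/5 = 17/5. Minimum is 17/5 at row 3 (w3 leaves); pivot element 5.
Divide row 3 by 5; eliminate column x1 from the other rows.
After both pivots, the entry at the z-row, column x2 is 52/15.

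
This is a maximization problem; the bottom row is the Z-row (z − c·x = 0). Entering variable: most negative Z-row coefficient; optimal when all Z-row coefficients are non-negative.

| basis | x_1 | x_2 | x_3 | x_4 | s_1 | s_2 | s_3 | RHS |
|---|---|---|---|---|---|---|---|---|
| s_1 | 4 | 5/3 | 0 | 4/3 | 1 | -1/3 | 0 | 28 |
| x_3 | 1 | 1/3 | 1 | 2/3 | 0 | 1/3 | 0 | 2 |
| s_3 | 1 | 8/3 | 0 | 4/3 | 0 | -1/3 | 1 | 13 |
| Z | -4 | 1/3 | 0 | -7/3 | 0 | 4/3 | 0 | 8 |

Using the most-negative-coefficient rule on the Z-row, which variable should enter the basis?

Negative Z-row entries: x_1: -4, x_4: -7/3.
The most negative is -4 in column x_1, so x_1 enters.

x_1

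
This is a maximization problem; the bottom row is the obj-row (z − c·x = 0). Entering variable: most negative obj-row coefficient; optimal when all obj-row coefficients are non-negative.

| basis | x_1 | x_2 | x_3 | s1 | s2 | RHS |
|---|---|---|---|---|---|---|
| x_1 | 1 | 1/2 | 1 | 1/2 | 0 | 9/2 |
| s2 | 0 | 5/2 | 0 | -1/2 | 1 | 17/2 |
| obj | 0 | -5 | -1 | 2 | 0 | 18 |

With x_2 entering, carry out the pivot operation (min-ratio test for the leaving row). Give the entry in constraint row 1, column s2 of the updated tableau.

Ratio test on column x_2 — row 1: (9/2)/(1/2) = 9; row 2: (17/2)/(5/2) = 17/5. Minimum is 17/5 at row 2 (s2 leaves); pivot element 5/2.
Divide row 2 by 5/2; eliminate column x_2 from the other rows.
Row 1 update in column s2: 0 − (1/2)·(2/5) = -1/5.

-1/5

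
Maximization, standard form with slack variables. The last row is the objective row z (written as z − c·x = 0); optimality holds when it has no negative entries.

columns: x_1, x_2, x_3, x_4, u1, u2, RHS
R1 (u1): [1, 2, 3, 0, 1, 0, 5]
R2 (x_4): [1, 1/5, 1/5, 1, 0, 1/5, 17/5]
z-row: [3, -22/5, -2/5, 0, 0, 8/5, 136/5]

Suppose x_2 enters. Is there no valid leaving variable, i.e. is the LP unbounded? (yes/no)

no

Column x_2 has positive entries in row(s) 1, 2, so the ratio test bounds it — not unbounded.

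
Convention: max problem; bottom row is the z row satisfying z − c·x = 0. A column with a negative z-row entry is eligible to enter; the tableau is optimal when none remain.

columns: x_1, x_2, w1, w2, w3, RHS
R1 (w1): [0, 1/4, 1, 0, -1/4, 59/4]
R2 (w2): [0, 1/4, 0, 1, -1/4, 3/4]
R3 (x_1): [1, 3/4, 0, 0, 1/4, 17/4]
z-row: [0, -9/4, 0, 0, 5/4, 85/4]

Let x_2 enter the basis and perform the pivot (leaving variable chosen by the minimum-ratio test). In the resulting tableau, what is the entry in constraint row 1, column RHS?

Ratio test on column x_2 — row 1: (59/4)/(1/4) = 59; row 2: (3/4)/(1/4) = 3; row 3: (17/4)/(3/4) = 17/3. Minimum is 3 at row 2 (w2 leaves); pivot element 1/4.
Divide row 2 by 1/4; eliminate column x_2 from the other rows.
Row 1 update in column RHS: 59/4 − (1/4)·3 = 14.

14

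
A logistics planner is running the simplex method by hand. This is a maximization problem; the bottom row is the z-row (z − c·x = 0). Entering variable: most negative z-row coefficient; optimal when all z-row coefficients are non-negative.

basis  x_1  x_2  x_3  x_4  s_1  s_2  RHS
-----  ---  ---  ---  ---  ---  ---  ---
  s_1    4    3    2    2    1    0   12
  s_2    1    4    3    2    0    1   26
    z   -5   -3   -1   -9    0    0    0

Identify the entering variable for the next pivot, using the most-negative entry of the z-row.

x_4

Negative z-row entries: x_1: -5, x_2: -3, x_3: -1, x_4: -9.
The most negative is -9 in column x_4, so x_4 enters.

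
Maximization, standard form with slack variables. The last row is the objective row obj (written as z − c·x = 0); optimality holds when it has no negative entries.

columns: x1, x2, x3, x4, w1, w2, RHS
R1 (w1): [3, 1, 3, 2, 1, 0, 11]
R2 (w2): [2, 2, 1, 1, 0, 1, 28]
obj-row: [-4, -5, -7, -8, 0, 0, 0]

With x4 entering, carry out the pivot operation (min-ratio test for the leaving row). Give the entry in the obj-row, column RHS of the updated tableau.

44

Ratio test on column x4 — row 1: 11/2 = 11/2; row 2: 28/1 = 28. Minimum is 11/2 at row 1 (w1 leaves); pivot element 2.
Divide row 1 by 2; eliminate column x4 from the other rows.
obj-row update in column RHS: 0 − (-8)·(11/2) = 44.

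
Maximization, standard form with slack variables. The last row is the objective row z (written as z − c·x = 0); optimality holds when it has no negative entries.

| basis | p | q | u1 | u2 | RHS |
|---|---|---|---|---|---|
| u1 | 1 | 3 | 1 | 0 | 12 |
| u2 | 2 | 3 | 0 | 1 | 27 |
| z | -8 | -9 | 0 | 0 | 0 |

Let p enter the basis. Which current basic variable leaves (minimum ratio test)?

u1

Column p entries and ratios — u1: 12/1 = 12; u2: 27/2 = 27/2.
Smallest ratio is 12 in the row of u1, so u1 leaves.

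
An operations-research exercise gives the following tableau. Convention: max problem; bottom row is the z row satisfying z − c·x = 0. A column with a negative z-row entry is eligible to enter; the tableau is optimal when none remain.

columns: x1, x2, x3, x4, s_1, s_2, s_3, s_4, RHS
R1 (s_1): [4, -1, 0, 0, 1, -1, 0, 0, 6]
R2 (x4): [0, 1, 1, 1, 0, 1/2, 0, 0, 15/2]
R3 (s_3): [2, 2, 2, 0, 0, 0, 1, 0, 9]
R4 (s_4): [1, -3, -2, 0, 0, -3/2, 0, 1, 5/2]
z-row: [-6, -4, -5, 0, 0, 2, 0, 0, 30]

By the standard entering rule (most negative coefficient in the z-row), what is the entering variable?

x1

Negative z-row entries: x1: -6, x2: -4, x3: -5.
The most negative is -6 in column x1, so x1 enters.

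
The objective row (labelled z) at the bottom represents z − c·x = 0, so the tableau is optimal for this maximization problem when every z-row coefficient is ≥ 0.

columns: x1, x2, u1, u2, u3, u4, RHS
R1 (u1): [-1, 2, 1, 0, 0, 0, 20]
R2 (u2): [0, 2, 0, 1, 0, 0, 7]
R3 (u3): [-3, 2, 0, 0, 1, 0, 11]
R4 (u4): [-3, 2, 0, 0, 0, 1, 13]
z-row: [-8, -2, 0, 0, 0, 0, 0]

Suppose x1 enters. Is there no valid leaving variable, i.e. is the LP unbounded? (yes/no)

Every constraint-row entry in column x1 is ≤ 0, so increasing x1 is unbounded.

yes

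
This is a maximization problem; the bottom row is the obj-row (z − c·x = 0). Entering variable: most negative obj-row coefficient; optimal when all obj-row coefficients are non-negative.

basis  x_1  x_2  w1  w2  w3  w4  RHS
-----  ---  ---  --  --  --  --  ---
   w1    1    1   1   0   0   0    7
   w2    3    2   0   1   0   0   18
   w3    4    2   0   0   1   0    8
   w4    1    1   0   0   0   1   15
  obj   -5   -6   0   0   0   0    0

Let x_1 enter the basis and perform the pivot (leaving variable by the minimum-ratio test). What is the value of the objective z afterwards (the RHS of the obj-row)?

Ratio test on column x_1 — row 1: 7/1 = 7; row 2: 18/3 = 6; row 3: 8/4 = 2; row 4: 15/1 = 15. Minimum is 2 at row 3 (w3 leaves); pivot element 4.
Pivot on row 3; the obj-row RHS becomes 0 − (-5)·2 = 10.

10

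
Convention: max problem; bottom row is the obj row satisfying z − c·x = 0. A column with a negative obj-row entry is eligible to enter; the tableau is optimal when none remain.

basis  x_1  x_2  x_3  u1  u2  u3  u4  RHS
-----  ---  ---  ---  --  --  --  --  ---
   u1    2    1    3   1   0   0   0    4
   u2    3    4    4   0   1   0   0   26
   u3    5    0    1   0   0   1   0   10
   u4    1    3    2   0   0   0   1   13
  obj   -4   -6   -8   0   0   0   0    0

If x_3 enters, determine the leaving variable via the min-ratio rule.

u1

Column x_3 entries and ratios — u1: 4/3 = 4/3; u2: 26/4 = 13/2; u3: 10/1 = 10; u4: 13/2 = 13/2.
Smallest ratio is 4/3 in the row of u1, so u1 leaves.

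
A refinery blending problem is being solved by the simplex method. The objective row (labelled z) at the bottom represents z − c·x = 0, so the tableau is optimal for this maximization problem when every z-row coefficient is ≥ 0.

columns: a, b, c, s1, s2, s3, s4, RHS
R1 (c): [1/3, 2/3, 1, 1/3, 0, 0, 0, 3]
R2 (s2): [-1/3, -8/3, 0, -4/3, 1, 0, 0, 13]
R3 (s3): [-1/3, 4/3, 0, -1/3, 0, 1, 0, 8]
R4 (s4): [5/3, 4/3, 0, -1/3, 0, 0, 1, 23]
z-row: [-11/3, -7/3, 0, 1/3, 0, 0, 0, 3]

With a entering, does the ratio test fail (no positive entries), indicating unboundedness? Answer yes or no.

Column a has positive entries in row(s) 1, 4, so the ratio test bounds it — not unbounded.

no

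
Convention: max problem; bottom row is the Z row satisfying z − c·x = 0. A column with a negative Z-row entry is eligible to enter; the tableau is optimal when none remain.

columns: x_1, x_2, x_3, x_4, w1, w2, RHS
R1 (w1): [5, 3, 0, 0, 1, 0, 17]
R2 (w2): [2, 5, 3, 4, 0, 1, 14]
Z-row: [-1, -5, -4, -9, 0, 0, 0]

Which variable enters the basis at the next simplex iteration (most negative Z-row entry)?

x_4

Negative Z-row entries: x_1: -1, x_2: -5, x_3: -4, x_4: -9.
The most negative is -9 in column x_4, so x_4 enters.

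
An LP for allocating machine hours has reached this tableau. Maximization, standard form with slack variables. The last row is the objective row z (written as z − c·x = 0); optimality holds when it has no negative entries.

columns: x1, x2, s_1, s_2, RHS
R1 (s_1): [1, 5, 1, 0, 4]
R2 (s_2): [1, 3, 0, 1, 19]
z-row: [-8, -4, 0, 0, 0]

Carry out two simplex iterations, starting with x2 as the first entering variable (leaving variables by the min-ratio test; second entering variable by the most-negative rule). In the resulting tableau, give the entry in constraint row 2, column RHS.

15

Ratio test on column x2 — row 1: 4/5 = 4/5; row 2: 19/3 = 19/3. Minimum is 4/5 at row 1 (s_1 leaves); pivot element 5.
Divide row 1 by 5; eliminate column x2 from the other rows.
Second iteration: most negative z-row entry is -36/5 in column x1, so x1 enters.
Ratio test on column x1 — row 1: (4/5)/(1/5) = 4; row 2: (83/5)/(2/5) = 83/2. Minimum is 4 at row 1 (x2 leaves); pivot element 1/5.
Divide row 1 by 1/5; eliminate column x1 from the other rows.
After both pivots, the entry at constraint row 2, column RHS is 15.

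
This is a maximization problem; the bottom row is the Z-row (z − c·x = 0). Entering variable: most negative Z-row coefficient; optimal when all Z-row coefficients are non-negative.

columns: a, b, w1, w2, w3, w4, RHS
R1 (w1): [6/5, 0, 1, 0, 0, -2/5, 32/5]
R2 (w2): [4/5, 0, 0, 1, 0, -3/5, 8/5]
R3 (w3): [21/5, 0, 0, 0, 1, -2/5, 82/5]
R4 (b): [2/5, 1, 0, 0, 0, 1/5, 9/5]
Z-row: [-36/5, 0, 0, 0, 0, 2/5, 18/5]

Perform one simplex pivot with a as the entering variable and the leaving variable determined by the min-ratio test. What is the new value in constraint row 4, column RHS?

Ratio test on column a — row 1: (32/5)/(6/5) = 16/3; row 2: (8/5)/(4/5) = 2; row 3: (82/5)/(21/5) = 82/21; row 4: (9/5)/(2/5) = 9/2. Minimum is 2 at row 2 (w2 leaves); pivot element 4/5.
Divide row 2 by 4/5; eliminate column a from the other rows.
Row 4 update in column RHS: 9/5 − (2/5)·2 = 1.

1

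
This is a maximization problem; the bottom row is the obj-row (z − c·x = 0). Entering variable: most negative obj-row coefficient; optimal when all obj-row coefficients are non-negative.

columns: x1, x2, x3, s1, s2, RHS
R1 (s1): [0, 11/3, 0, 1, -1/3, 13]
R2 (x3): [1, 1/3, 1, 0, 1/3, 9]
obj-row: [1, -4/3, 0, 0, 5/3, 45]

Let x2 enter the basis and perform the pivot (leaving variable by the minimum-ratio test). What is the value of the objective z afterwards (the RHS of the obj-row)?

547/11

Ratio test on column x2 — row 1: 13/(11/3) = 39/11; row 2: 9/(1/3) = 27. Minimum is 39/11 at row 1 (s1 leaves); pivot element 11/3.
Pivot on row 1; the obj-row RHS becomes 45 − (-4/3)·(39/11) = 547/11.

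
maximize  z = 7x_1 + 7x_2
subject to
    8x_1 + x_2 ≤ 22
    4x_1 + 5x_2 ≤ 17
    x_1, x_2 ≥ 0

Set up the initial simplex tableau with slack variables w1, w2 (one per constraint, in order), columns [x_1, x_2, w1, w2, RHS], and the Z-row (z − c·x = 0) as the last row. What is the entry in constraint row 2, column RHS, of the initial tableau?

17

The RHS of constraint 2 is b_2 = 17.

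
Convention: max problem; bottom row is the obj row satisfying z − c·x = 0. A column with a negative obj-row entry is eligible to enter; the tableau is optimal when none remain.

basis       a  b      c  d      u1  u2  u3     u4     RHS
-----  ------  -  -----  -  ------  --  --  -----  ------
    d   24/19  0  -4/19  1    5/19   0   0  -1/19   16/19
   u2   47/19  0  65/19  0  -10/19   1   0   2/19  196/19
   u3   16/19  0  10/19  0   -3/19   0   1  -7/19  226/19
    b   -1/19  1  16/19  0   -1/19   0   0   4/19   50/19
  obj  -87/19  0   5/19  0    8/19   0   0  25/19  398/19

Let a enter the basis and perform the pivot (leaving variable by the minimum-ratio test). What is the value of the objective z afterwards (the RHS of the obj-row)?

Ratio test on column a — row 1: (16/19)/(24/19) = 2/3; row 2: (196/19)/(47/19) = 196/47; row 3: (226/19)/(16/19) = 113/8; row 4: entry -1/19 ≤ 0. Minimum is 2/3 at row 1 (d leaves); pivot element 24/19.
Pivot on row 1; the obj-row RHS becomes 398/19 − (-87/19)·(2/3) = 24.

24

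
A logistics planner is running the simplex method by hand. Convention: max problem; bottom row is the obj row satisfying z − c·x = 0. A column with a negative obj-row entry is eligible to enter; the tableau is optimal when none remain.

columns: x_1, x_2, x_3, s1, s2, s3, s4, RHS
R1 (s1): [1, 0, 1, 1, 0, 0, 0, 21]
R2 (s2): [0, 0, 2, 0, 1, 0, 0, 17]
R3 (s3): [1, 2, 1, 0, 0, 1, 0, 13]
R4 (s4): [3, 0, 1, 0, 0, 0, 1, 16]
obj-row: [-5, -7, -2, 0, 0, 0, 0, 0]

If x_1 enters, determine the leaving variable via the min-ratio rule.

Column x_1 entries and ratios — s1: 21/1 = 21; s2: 0 ≤ 0, skip; s3: 13/1 = 13; s4: 16/3 = 16/3.
Smallest ratio is 16/3 in the row of s4, so s4 leaves.

s4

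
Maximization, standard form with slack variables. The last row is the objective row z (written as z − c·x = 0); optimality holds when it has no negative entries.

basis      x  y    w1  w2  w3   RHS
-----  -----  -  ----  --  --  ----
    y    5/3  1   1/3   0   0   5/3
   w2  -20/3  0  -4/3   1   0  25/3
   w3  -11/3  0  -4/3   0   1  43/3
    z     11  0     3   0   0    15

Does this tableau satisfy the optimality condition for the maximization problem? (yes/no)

Every z-row coefficient is ≥ 0, so the tableau is optimal.

yes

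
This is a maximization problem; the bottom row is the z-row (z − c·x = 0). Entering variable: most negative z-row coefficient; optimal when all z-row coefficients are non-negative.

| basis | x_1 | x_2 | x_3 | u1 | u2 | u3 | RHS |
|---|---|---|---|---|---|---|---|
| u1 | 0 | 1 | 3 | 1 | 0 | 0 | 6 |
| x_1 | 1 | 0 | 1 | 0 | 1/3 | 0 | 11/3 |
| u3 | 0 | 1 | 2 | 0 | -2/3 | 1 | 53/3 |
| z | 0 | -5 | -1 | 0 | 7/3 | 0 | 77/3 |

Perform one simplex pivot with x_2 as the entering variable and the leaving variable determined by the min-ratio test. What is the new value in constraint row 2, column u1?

Ratio test on column x_2 — row 1: 6/1 = 6; row 2: entry 0 ≤ 0; row 3: (53/3)/1 = 53/3. Minimum is 6 at row 1 (u1 leaves); pivot element 1.
Divide row 1 by 1; eliminate column x_2 from the other rows.
Row 2 update in column u1: 0 − 0·1 = 0.

0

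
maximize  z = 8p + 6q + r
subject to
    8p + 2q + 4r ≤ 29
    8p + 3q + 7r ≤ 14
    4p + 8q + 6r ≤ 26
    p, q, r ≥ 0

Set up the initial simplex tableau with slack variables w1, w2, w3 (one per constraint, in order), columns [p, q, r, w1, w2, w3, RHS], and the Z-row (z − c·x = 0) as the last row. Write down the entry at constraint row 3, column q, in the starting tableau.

8

Constraint 3 has coefficient 8 on q.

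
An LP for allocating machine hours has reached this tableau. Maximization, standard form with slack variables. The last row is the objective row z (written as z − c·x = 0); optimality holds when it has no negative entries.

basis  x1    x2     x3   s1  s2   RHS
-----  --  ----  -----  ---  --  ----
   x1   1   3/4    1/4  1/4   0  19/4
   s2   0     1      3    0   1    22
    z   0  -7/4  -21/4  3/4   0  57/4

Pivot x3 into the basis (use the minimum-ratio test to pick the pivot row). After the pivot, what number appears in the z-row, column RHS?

Ratio test on column x3 — row 1: (19/4)/(1/4) = 19; row 2: 22/3 = 22/3. Minimum is 22/3 at row 2 (s2 leaves); pivot element 3.
Divide row 2 by 3; eliminate column x3 from the other rows.
z-row update in column RHS: 57/4 − (-21/4)·(22/3) = 211/4.

211/4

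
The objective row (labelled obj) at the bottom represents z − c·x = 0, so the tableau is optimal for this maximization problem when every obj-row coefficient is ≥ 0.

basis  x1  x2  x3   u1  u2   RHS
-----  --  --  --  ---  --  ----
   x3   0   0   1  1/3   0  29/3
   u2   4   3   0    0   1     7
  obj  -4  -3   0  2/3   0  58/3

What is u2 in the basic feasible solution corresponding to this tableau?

7

u2 is basic (row 2); its value is the RHS of that row, 7.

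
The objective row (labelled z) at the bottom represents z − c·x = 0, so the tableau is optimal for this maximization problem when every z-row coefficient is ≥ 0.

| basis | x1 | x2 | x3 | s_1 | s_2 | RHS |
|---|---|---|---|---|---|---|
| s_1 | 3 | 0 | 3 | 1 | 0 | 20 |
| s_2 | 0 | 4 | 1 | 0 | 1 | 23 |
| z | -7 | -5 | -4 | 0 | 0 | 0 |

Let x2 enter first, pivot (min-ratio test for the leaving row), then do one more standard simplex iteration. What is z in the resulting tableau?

905/12

Ratio test on column x2 — row 1: entry 0 ≤ 0; row 2: 23/4 = 23/4. Minimum is 23/4 at row 2 (s_2 leaves); pivot element 4.
Pivot on row 2; the z-row RHS becomes 0 − (-5)·(23/4) = 115/4.
Next entering variable (most negative z-row entry -7): x1.
Ratio test on column x1 — row 1: 20/3 = 20/3; row 2: entry 0 ≤ 0. Minimum is 20/3 at row 1 (s_1 leaves); pivot element 3.
After the second pivot the z-row RHS is 115/4 − (-7)·(20/3) = 905/12.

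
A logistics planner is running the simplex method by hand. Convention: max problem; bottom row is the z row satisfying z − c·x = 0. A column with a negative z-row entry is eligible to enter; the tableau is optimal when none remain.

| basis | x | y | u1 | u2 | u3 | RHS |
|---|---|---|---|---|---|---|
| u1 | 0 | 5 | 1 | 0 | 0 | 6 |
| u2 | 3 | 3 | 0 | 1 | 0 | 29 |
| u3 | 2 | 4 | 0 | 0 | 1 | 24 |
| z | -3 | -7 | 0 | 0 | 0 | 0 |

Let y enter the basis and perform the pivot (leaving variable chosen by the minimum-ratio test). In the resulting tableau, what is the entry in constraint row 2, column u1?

-3/5

Ratio test on column y — row 1: 6/5 = 6/5; row 2: 29/3 = 29/3; row 3: 24/4 = 6. Minimum is 6/5 at row 1 (u1 leaves); pivot element 5.
Divide row 1 by 5; eliminate column y from the other rows.
Row 2 update in column u1: 0 − 3·(1/5) = -3/5.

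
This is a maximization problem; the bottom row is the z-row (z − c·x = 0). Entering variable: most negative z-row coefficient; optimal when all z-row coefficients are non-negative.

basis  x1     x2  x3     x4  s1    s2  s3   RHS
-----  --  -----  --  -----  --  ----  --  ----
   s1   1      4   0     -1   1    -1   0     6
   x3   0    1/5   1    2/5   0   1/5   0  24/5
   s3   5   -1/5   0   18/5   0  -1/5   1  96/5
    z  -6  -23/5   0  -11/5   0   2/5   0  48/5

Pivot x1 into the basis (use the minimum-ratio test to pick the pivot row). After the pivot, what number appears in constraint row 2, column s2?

Ratio test on column x1 — row 1: 6/1 = 6; row 2: entry 0 ≤ 0; row 3: (96/5)/5 = 96/25. Minimum is 96/25 at row 3 (s3 leaves); pivot element 5.
Divide row 3 by 5; eliminate column x1 from the other rows.
Row 2 update in column s2: 1/5 − 0·(-1/25) = 1/5.

1/5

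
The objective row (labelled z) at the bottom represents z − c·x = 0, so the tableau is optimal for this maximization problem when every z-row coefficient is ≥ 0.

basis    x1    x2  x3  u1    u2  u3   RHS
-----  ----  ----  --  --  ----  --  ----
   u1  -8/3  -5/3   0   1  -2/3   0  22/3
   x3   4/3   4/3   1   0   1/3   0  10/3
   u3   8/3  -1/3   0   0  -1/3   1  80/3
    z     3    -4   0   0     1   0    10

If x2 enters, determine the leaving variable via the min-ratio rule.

Column x2 entries and ratios — u1: -5/3 ≤ 0, skip; x3: (10/3)/(4/3) = 5/2; u3: -1/3 ≤ 0, skip.
Smallest ratio is 5/2 in the row of x3, so x3 leaves.

x3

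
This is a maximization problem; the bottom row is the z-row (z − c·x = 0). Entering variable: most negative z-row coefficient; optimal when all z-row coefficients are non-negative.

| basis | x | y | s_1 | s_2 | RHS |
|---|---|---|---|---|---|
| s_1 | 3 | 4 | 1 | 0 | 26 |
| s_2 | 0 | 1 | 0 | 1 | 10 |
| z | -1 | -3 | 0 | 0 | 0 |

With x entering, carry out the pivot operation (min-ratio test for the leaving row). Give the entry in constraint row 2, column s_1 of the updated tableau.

0

Ratio test on column x — row 1: 26/3 = 26/3; row 2: entry 0 ≤ 0. Minimum is 26/3 at row 1 (s_1 leaves); pivot element 3.
Divide row 1 by 3; eliminate column x from the other rows.
Row 2 update in column s_1: 0 − 0·(1/3) = 0.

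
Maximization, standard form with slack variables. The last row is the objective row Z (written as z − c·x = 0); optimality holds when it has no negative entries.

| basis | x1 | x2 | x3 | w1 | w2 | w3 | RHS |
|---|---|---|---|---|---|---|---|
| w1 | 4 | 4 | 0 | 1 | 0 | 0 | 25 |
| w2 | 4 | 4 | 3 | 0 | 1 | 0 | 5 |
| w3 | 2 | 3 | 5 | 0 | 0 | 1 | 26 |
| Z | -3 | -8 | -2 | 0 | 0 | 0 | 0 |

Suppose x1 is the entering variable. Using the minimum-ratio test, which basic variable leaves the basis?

w2

Column x1 entries and ratios — w1: 25/4 = 25/4; w2: 5/4 = 5/4; w3: 26/2 = 13.
Smallest ratio is 5/4 in the row of w2, so w2 leaves.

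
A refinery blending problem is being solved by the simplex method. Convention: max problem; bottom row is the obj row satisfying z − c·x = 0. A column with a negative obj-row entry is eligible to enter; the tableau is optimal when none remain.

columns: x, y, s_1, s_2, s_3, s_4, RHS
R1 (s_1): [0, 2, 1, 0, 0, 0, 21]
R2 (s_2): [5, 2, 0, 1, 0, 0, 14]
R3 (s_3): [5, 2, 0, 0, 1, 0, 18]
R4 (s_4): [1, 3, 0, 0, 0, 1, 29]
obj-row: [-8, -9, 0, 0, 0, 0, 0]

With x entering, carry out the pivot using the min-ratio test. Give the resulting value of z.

112/5

Ratio test on column x — row 1: entry 0 ≤ 0; row 2: 14/5 = 14/5; row 3: 18/5 = 18/5; row 4: 29/1 = 29. Minimum is 14/5 at row 2 (s_2 leaves); pivot element 5.
Pivot on row 2; the obj-row RHS becomes 0 − (-8)·(14/5) = 112/5.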